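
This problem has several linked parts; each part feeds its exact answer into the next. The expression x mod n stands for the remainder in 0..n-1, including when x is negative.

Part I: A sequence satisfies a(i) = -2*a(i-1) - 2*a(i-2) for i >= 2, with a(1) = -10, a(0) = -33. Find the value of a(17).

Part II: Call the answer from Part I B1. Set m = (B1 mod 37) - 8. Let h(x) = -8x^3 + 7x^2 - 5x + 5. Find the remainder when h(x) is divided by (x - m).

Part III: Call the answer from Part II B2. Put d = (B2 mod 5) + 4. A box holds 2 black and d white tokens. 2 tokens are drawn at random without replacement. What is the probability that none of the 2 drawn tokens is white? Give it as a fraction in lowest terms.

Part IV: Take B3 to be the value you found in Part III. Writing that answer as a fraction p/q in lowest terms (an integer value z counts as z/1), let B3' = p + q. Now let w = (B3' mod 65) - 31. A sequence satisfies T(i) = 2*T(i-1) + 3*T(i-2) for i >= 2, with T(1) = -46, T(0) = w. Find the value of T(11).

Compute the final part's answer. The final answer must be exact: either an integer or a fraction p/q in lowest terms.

-1372912

Part I: a(2) = -2*(-10) - 2*(-33) = 86; iterating: a(2)=86, a(3)=-152, a(4)=132, a(5)=40, a(6)=-344, a(7)=608, a(8)=-528, a(9)=-160, a(10)=1376, a(11)=-2432, a(12)=2112, a(13)=640, a(14)=-5504, a(15)=9728, a(16)=-8448, a(17)=-2560; answer -2560
Part II: B1 = -2560; m = 22; remainder = value at the root: -8*(22)^3 + 7*(22)^2 - 5*(22)^1 + 5 = (-85184) + (3388) + (-110) + (5) = -81901; answer -81901
Part III: B2 = -81901; d = 8; total draws C(10,2) = 45; favorable C(2,2) = 1; P = 1/45; answer 1/45
Part IV: B3 = 1/45; threaded value p + q = 46; w = 15; T(2) = 2*(-46) + 3*(15) = -47; iterating: T(2)=-47, T(3)=-232, T(4)=-605, T(5)=-1906, T(6)=-5627, T(7)=-16972, T(8)=-50825, T(9)=-152566, T(10)=-457607, T(11)=-1372912; answer -1372912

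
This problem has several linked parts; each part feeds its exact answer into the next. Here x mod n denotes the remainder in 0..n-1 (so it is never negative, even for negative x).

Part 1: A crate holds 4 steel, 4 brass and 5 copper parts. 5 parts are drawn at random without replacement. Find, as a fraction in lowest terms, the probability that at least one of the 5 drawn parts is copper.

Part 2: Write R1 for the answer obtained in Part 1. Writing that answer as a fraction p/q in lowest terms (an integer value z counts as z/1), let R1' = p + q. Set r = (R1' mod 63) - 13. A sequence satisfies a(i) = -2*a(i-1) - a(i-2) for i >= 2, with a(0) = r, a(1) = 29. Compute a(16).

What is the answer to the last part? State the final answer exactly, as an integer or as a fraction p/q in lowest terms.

-1184

Part 1: total draws C(13,5) = 1287; complement C(8,5) = 56; favorable 1287 - 56 = 1231; P = 1231/1287; answer 1231/1287
Part 2: R1 = 1231/1287; threaded value p + q = 2518; r = 48; a(2) = -2*(29) - 1*(48) = -106; iterating: a(2)=-106, a(3)=183, a(4)=-260, a(5)=337, a(6)=-414, a(7)=491, a(8)=-568, a(9)=645, a(10)=-722, a(11)=799, a(12)=-876, a(13)=953, a(14)=-1030, a(15)=1107, a(16)=-1184; answer -1184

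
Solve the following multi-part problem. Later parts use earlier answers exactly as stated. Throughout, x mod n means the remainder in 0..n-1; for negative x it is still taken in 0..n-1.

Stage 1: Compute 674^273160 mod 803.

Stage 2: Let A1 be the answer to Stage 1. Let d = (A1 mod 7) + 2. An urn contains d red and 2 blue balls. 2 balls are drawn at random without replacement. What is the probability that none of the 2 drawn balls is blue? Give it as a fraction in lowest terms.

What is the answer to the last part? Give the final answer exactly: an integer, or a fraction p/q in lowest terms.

1/6

Stage 1: squarings mod 803: 674^1=674, 674^2=581, 674^4=301, 674^8=665, 674^16=575, 674^32=592, 674^64=356, 674^128=665, 674^256=575, 674^512=592, 674^1024=356, 674^2048=665, 674^4096=575, 674^8192=592, 674^16384=356, 674^32768=665, 674^65536=575, 674^131072=592, 674^262144=356; 674^273160 = 674^8 * 674^256 * 674^512 * 674^2048 * 674^8192 * 674^262144 = 210 (mod 803); answer 210
Stage 2: A1 = 210; d = 2; total draws C(4,2) = 6; favorable C(2,2) = 1; P = 1/6; answer 1/6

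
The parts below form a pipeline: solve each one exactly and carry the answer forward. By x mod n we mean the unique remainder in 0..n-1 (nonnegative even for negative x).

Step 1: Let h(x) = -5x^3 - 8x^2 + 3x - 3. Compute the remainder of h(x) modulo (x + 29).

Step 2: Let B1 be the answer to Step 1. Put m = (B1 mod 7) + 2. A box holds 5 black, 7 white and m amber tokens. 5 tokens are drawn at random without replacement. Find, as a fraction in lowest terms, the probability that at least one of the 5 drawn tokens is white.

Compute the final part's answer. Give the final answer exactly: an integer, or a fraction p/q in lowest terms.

301/323

Step 1: remainder = value at the root: -5*(-29)^3 - 8*(-29)^2 + 3*(-29)^1 - 3 = (121945) + (-6728) + (-87) + (-3) = 115127; answer 115127
Step 2: B1 = 115127; m = 7; total draws C(19,5) = 11628; complement C(12,5) = 792; favorable 11628 - 792 = 10836; P = 301/323; answer 301/323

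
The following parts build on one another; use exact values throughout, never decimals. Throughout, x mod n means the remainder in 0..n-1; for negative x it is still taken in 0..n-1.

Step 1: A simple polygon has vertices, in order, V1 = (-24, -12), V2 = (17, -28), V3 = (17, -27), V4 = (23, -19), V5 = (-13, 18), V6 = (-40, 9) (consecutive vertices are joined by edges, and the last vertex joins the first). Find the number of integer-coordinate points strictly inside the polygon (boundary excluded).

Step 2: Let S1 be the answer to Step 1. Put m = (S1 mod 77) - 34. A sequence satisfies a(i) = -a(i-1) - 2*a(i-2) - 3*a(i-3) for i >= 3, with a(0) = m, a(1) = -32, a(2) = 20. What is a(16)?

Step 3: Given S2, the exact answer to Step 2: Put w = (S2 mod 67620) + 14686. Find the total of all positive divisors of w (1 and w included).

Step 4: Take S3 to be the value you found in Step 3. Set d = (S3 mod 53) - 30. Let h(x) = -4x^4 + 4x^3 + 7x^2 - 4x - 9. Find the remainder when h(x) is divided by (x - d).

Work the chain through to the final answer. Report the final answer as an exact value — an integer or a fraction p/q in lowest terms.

-276681

Step 1: cross terms: (-24*-28 - 17*-12)=876, (17*-27 - 17*-28)=17, (17*-19 - 23*-27)=298, (23*18 - -13*-19)=167, (-13*9 - -40*18)=603, (-40*-12 - -24*9)=696; twice the area = |2657| = 2657; area = 2657/2; boundary points = 1 + 1 + 2 + 1 + 9 + 1 = 15; strictly interior points = area - boundary/2 + 1 = 1322; answer 1322
Step 2: S1 = 1322; m = -21; a(3) = -1*(20) - 2*(-32) - 3*(-21) = 107; iterating: a(3)=107, a(4)=-51, a(5)=-223, a(6)=4, a(7)=595, a(8)=66, a(9)=-1268, a(10)=-649, a(11)=2987, a(12)=2115, a(13)=-6142, a(14)=-7049, a(15)=12988, a(16)=19536; answer 19536
Step 3: S2 = 19536; w = 34222; 34222 = 2 * 71 * 241; sigma = (1 + 2) * (1 + 71) * (1 + 241) = 3 * 72 * 242 = 52272; answer 52272
Step 4: S3 = 52272; d = -16; remainder = value at the root: -4*(-16)^4 + 4*(-16)^3 + 7*(-16)^2 - 4*(-16)^1 - 9 = (-262144) + (-16384) + (1792) + (64) + (-9) = -276681; answer -276681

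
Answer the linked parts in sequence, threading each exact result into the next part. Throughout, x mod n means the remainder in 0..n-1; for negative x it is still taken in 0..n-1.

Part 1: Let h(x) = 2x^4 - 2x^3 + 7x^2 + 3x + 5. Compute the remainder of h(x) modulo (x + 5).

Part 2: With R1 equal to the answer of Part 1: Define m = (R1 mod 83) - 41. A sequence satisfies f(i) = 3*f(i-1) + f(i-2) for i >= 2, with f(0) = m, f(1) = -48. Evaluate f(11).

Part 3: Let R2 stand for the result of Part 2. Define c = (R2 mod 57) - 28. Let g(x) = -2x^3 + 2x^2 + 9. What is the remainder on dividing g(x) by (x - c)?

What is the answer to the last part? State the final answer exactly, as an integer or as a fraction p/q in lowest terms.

14449

Part 1: remainder = value at the root: 2*(-5)^4 - 2*(-5)^3 + 7*(-5)^2 + 3*(-5)^1 + 5 = (1250) + (250) + (175) + (-15) + (5) = 1665; answer 1665
Part 2: R1 = 1665; m = -36; f(2) = 3*(-48) + 1*(-36) = -180; iterating: f(2)=-180, f(3)=-588, f(4)=-1944, f(5)=-6420, f(6)=-21204, f(7)=-70032, f(8)=-231300, f(9)=-763932, f(10)=-2523096, f(11)=-8333220; answer -8333220
Part 3: R2 = -8333220; c = -19; remainder = value at the root: -2*(-19)^3 + 2*(-19)^2 + 9 = (13718) + (722) + (9) = 14449; answer 14449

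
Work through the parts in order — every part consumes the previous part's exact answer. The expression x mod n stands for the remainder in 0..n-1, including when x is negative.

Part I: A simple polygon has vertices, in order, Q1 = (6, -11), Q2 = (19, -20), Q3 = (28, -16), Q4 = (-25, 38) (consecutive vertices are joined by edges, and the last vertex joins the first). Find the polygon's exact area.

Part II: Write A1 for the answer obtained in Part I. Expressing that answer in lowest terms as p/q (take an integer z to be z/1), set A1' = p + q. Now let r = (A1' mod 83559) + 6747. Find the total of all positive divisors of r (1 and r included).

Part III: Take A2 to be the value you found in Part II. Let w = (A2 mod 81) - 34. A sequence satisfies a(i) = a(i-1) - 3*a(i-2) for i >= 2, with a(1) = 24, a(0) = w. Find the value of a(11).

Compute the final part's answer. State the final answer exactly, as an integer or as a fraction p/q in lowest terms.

9234

Part I: cross terms: (6*-20 - 19*-11)=89, (19*-16 - 28*-20)=256, (28*38 - -25*-16)=664, (-25*-11 - 6*38)=47; twice the area = |1056| = 1056; area = 528; answer 528
Part II: A1 = 528; threaded value p + q = 529; r = 7276; 7276 = 2^2 * 17 * 107; sigma = (1 + 2 + 4) * (1 + 17) * (1 + 107) = 7 * 18 * 108 = 13608; answer 13608
Part III: A2 = 13608; w = -34; a(2) = 1*(24) - 3*(-34) = 126; iterating: a(2)=126, a(3)=54, a(4)=-324, a(5)=-486, a(6)=486, a(7)=1944, a(8)=486, a(9)=-5346, a(10)=-6804, a(11)=9234; answer 9234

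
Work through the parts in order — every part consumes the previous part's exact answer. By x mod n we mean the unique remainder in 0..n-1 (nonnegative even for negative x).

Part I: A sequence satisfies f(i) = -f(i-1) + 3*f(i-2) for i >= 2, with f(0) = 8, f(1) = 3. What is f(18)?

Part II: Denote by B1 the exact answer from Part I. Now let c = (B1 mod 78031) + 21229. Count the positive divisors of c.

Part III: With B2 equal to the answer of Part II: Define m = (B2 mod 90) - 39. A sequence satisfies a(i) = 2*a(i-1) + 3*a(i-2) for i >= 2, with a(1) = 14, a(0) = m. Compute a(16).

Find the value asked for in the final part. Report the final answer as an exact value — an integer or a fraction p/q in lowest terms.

Part I: f(2) = -1*(3) + 3*(8) = 21; iterating: f(2)=21, f(3)=-12, f(4)=75, f(5)=-111, f(6)=336, f(7)=-669, f(8)=1677, f(9)=-3684, f(10)=8715, f(11)=-19767, f(12)=45912, f(13)=-105213, f(14)=242949, f(15)=-558588, f(16)=1287435, f(17)=-2963199, f(18)=6825504; answer 6825504
Part II: B1 = 6825504; c = 58036; 58036 = 2^2 * 11 * 1319; number of divisors = (2+1) * (1+1) * (1+1) = 12; answer 12
Part III: B2 = 12; m = -27; a(2) = 2*(14) + 3*(-27) = -53; iterating: a(2)=-53, a(3)=-64, a(4)=-287, a(5)=-766, a(6)=-2393, a(7)=-7084, a(8)=-21347, a(9)=-63946, a(10)=-191933, a(11)=-575704, a(12)=-1727207, a(13)=-5181526, a(14)=-15544673, a(15)=-46633924, a(16)=-139901867; answer -139901867

-139901867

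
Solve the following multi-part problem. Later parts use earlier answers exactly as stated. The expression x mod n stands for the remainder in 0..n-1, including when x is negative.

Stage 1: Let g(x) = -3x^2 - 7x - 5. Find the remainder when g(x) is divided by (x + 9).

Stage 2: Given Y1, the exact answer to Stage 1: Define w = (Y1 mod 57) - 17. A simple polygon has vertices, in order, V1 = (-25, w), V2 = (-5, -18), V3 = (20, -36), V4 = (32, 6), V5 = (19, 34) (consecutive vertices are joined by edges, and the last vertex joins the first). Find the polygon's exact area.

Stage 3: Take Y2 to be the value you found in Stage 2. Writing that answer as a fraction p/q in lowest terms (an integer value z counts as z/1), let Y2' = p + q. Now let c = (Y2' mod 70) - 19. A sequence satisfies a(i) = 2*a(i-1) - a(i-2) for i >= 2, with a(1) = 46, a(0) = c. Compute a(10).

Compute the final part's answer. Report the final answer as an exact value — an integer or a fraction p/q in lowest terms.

217

Stage 1: remainder = value at the root: -3*(-9)^2 - 7*(-9)^1 - 5 = (-243) + (63) + (-5) = -185; answer -185
Stage 2: Y1 = -185; w = 26; cross terms: (-25*-18 - -5*26)=580, (-5*-36 - 20*-18)=540, (20*6 - 32*-36)=1272, (32*34 - 19*6)=974, (19*26 - -25*34)=1344; twice the area = |4710| = 4710; area = 2355; answer 2355
Stage 3: Y2 = 2355; threaded value p + q = 2356; c = 27; a(2) = 2*(46) - 1*(27) = 65; iterating: a(2)=65, a(3)=84, a(4)=103, a(5)=122, a(6)=141, a(7)=160, a(8)=179, a(9)=198, a(10)=217; answer 217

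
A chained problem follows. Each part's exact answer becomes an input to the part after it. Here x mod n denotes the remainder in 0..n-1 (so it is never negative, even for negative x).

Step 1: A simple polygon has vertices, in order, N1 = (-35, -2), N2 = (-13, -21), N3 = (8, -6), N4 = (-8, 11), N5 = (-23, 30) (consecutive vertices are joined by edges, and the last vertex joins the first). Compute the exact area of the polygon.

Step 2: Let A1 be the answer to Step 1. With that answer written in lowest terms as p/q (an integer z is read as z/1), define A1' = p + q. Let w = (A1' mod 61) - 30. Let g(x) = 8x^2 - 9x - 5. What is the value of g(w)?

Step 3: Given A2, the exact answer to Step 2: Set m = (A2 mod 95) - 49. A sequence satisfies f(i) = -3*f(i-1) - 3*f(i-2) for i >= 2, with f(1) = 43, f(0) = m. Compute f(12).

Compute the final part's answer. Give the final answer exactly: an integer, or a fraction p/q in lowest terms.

18225

Step 1: cross terms: (-35*-21 - -13*-2)=709, (-13*-6 - 8*-21)=246, (8*11 - -8*-6)=40, (-8*30 - -23*11)=13, (-23*-2 - -35*30)=1096; twice the area = |2104| = 2104; area = 1052; answer 1052
Step 2: A1 = 1052; threaded value p + q = 1053; w = -14; 8*(-14)^2 - 9*(-14)^1 - 5 = (1568) + (126) + (-5) = 1689; answer 1689
Step 3: A2 = 1689; m = 25; f(2) = -3*(43) - 3*(25) = -204; iterating: f(2)=-204, f(3)=483, f(4)=-837, f(5)=1062, f(6)=-675, f(7)=-1161, f(8)=5508, f(9)=-13041, f(10)=22599, f(11)=-28674, f(12)=18225; answer 18225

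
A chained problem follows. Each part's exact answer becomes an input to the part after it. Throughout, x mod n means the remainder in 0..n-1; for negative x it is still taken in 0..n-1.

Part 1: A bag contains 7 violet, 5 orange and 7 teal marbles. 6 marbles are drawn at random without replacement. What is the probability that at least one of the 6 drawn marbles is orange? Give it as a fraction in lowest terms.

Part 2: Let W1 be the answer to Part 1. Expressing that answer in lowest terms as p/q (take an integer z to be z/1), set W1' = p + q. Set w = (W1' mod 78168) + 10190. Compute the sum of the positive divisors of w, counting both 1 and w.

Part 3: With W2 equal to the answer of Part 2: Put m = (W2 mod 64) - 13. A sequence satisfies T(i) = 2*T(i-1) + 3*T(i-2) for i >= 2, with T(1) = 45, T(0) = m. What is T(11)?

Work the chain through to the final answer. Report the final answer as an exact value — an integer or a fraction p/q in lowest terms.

2125773

Part 1: total draws C(19,6) = 27132; complement C(14,6) = 3003; favorable 27132 - 3003 = 24129; P = 1149/1292; answer 1149/1292
Part 2: W1 = 1149/1292; threaded value p + q = 2441; w = 12631; 12631 = 17 * 743; sigma = (1 + 17) * (1 + 743) = 18 * 744 = 13392; answer 13392
Part 3: W2 = 13392; m = 3; T(2) = 2*(45) + 3*(3) = 99; iterating: T(2)=99, T(3)=333, T(4)=963, T(5)=2925, T(6)=8739, T(7)=26253, T(8)=78723, T(9)=236205, T(10)=708579, T(11)=2125773; answer 2125773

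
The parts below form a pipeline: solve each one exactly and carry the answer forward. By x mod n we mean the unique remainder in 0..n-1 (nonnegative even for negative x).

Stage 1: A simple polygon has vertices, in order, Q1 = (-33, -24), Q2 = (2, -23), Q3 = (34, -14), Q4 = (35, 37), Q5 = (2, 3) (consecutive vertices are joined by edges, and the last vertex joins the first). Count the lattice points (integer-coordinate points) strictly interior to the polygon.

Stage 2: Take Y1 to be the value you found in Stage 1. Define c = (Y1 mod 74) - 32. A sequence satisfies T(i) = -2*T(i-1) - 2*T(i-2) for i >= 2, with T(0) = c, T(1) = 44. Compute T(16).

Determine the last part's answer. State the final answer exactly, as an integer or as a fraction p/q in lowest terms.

Stage 1: cross terms: (-33*-23 - 2*-24)=807, (2*-14 - 34*-23)=754, (34*37 - 35*-14)=1748, (35*3 - 2*37)=31, (2*-24 - -33*3)=51; twice the area = |3391| = 3391; area = 3391/2; boundary points = 1 + 1 + 1 + 1 + 1 = 5; strictly interior points = area - boundary/2 + 1 = 1694; answer 1694
Stage 2: Y1 = 1694; c = 34; T(2) = -2*(44) - 2*(34) = -156; iterating: T(2)=-156, T(3)=224, T(4)=-136, T(5)=-176, T(6)=624, T(7)=-896, T(8)=544, T(9)=704, T(10)=-2496, T(11)=3584, T(12)=-2176, T(13)=-2816, T(14)=9984, T(15)=-14336, T(16)=8704; answer 8704

8704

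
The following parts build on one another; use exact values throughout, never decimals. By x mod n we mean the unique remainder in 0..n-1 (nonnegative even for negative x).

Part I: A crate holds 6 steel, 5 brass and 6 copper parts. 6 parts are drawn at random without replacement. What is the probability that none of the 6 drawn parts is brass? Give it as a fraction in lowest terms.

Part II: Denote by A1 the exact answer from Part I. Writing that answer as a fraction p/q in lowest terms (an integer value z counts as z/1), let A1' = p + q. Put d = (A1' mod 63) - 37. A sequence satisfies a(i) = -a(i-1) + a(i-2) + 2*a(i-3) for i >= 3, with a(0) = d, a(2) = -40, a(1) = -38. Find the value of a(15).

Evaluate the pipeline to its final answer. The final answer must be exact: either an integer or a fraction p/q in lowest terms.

532

Part I: total draws C(17,6) = 12376; favorable C(12,6) = 924; P = 33/442; answer 33/442
Part II: A1 = 33/442; threaded value p + q = 475; d = -3; a(3) = -1*(-40) + 1*(-38) + 2*(-3) = -4; iterating: a(3)=-4, a(4)=-112, a(5)=28, a(6)=-148, a(7)=-48, a(8)=-44, a(9)=-300, a(10)=160, a(11)=-548, a(12)=108, a(13)=-336, a(14)=-652, a(15)=532; answer 532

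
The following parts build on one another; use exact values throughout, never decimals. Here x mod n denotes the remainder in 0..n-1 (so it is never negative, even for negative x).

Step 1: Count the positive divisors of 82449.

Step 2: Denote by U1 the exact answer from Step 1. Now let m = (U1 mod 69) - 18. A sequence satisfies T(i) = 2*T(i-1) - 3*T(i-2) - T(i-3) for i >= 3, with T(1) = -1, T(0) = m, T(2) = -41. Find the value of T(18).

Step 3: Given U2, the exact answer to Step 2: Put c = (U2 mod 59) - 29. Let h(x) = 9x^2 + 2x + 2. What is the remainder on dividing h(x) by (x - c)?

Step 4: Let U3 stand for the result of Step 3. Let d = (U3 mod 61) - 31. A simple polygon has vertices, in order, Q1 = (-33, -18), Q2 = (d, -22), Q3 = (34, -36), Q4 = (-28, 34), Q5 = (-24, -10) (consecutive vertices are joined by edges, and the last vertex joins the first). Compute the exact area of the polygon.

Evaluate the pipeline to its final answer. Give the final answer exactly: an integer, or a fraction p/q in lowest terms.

1473

Step 1: 82449 = 3^2 * 9161; number of divisors = (2+1) * (1+1) = 6; answer 6
Step 2: U1 = 6; m = -12; T(3) = 2*(-41) - 3*(-1) - 1*(-12) = -67; iterating: T(3)=-67, T(4)=-10, T(5)=222, T(6)=541, T(7)=426, T(8)=-993, T(9)=-3805, T(10)=-5057, T(11)=2294, T(12)=23564, T(13)=45303, T(14)=17620, T(15)=-124233, T(16)=-346629, T(17)=-338179, T(18)=487762; answer 487762
Step 3: U2 = 487762; c = -20; remainder = value at the root: 9*(-20)^2 + 2*(-20)^1 + 2 = (3600) + (-40) + (2) = 3562; answer 3562
Step 4: U3 = 3562; d = -7; cross terms: (-33*-22 - -7*-18)=600, (-7*-36 - 34*-22)=1000, (34*34 - -28*-36)=148, (-28*-10 - -24*34)=1096, (-24*-18 - -33*-10)=102; twice the area = |2946| = 2946; area = 1473; answer 1473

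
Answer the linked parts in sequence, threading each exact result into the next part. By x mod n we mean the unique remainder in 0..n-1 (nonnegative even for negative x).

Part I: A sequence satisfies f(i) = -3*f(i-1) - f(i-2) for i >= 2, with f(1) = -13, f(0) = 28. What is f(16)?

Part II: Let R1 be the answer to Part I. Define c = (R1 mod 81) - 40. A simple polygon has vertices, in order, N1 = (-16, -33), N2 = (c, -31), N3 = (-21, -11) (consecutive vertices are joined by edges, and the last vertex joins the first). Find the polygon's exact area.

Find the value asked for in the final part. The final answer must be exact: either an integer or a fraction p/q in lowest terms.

82

Part I: f(2) = -3*(-13) - 1*(28) = 11; iterating: f(2)=11, f(3)=-20, f(4)=49, f(5)=-127, f(6)=332, f(7)=-869, f(8)=2275, f(9)=-5956, f(10)=15593, f(11)=-40823, f(12)=106876, f(13)=-279805, f(14)=732539, f(15)=-1917812, f(16)=5020897; answer 5020897
Part II: R1 = 5020897; c = -9; cross terms: (-16*-31 - -9*-33)=199, (-9*-11 - -21*-31)=-552, (-21*-33 - -16*-11)=517; twice the area = |164| = 164; area = 82; answer 82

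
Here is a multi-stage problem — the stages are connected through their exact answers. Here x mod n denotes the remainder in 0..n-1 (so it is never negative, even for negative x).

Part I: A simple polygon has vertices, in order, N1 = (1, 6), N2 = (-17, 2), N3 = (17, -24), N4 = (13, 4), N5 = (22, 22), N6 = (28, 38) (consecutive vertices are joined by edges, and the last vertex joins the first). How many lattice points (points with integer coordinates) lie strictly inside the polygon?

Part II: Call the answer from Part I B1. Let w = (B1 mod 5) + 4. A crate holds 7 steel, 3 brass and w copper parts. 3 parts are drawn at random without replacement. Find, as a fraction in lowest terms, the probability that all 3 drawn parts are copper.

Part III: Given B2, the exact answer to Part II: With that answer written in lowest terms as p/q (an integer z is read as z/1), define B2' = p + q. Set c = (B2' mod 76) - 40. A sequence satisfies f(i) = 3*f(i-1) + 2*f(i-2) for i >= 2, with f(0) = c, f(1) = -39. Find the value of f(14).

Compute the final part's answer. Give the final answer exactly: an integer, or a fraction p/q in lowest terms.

Part I: cross terms: (1*2 - -17*6)=104, (-17*-24 - 17*2)=374, (17*4 - 13*-24)=380, (13*22 - 22*4)=198, (22*38 - 28*22)=220, (28*6 - 1*38)=130; twice the area = |1406| = 1406; area = 703; boundary points = 2 + 2 + 4 + 9 + 2 + 1 = 20; strictly interior points = area - boundary/2 + 1 = 694; answer 694
Part II: B1 = 694; w = 8; total draws C(18,3) = 816; favorable C(8,3) = 56; P = 7/102; answer 7/102
Part III: B2 = 7/102; threaded value p + q = 109; c = -7; f(2) = 3*(-39) + 2*(-7) = -131; iterating: f(2)=-131, f(3)=-471, f(4)=-1675, f(5)=-5967, f(6)=-21251, f(7)=-75687, f(8)=-269563, f(9)=-960063, f(10)=-3419315, f(11)=-12178071, f(12)=-43372843, f(13)=-154474671, f(14)=-550169699; answer -550169699

-550169699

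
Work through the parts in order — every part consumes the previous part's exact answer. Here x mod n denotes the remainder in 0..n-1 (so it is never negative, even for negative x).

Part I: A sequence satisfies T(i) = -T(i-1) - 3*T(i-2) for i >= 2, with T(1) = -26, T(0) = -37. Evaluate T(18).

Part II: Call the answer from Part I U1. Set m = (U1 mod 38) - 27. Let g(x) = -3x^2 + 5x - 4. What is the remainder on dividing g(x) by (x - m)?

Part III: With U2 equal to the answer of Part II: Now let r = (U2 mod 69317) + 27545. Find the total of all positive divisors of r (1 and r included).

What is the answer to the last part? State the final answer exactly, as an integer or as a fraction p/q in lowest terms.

145062

Part I: T(2) = -1*(-26) - 3*(-37) = 137; iterating: T(2)=137, T(3)=-59, T(4)=-352, T(5)=529, T(6)=527, T(7)=-2114, T(8)=533, T(9)=5809, T(10)=-7408, T(11)=-10019, T(12)=32243, T(13)=-2186, T(14)=-94543, T(15)=101101, T(16)=182528, T(17)=-485831, T(18)=-61753; answer -61753
Part II: U1 = -61753; m = 8; remainder = value at the root: -3*(8)^2 + 5*(8)^1 - 4 = (-192) + (40) + (-4) = -156; answer -156
Part III: U2 = -156; r = 96706; 96706 = 2 * 48353; sigma = (1 + 2) * (1 + 48353) = 3 * 48354 = 145062; answer 145062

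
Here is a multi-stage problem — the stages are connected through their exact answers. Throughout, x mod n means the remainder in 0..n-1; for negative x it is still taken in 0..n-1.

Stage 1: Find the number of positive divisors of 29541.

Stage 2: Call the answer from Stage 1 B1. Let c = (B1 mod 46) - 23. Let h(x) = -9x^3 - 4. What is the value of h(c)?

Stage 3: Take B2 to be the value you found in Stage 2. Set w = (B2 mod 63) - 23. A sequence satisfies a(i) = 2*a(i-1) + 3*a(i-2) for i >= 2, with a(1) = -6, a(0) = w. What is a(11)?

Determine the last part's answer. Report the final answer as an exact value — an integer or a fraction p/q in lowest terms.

Stage 1: 29541 = 3 * 43 * 229; number of divisors = (1+1) * (1+1) * (1+1) = 8; answer 8
Stage 2: B1 = 8; c = -15; -9*(-15)^3 - 4 = (30375) + (-4) = 30371; answer 30371
Stage 3: B2 = 30371; w = -18; a(2) = 2*(-6) + 3*(-18) = -66; iterating: a(2)=-66, a(3)=-150, a(4)=-498, a(5)=-1446, a(6)=-4386, a(7)=-13110, a(8)=-39378, a(9)=-118086, a(10)=-354306, a(11)=-1062870; answer -1062870

-1062870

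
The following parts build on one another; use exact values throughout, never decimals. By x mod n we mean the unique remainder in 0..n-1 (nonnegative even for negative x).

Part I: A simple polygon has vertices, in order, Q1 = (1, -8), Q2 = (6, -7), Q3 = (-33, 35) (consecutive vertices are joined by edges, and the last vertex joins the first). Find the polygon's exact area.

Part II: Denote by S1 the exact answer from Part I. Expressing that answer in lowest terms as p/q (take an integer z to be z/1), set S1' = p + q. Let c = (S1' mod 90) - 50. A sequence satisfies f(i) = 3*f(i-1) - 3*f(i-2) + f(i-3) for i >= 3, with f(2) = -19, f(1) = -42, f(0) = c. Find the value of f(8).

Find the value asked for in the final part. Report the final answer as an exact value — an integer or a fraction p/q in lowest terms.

Part I: cross terms: (1*-7 - 6*-8)=41, (6*35 - -33*-7)=-21, (-33*-8 - 1*35)=229; twice the area = |249| = 249; area = 249/2; answer 249/2
Part II: S1 = 249/2; threaded value p + q = 251; c = 21; f(3) = 3*(-19) - 3*(-42) + 1*(21) = 90; iterating: f(3)=90, f(4)=285, f(5)=566, f(6)=933, f(7)=1386, f(8)=1925; answer 1925

1925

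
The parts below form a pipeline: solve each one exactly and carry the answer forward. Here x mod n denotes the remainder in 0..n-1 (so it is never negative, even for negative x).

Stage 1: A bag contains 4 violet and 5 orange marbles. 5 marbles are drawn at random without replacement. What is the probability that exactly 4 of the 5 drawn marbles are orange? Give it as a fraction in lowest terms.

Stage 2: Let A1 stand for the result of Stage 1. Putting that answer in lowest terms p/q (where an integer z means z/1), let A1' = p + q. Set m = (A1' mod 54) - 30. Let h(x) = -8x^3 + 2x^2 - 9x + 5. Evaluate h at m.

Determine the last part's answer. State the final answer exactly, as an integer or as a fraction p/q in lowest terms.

Stage 1: total draws C(9,5) = 126; favorable C(5,4)*C(4,1) = 20; P = 10/63; answer 10/63
Stage 2: A1 = 10/63; threaded value p + q = 73; m = -11; -8*(-11)^3 + 2*(-11)^2 - 9*(-11)^1 + 5 = (10648) + (242) + (99) + (5) = 10994; answer 10994

10994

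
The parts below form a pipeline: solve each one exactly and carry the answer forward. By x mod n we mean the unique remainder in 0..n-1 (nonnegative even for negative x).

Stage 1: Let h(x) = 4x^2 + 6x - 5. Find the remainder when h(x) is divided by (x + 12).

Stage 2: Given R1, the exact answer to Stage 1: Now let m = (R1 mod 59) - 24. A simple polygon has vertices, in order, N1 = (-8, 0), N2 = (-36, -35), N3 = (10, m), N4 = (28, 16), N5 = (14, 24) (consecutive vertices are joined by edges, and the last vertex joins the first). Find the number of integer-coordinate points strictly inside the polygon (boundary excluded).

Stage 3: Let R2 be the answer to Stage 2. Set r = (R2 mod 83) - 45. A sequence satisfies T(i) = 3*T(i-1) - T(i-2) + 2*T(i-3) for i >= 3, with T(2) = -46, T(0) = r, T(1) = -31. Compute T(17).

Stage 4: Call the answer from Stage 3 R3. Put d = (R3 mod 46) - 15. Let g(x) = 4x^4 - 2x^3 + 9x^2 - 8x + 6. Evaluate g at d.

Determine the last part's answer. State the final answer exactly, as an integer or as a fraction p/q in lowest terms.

Stage 1: remainder = value at the root: 4*(-12)^2 + 6*(-12)^1 - 5 = (576) + (-72) + (-5) = 499; answer 499
Stage 2: R1 = 499; m = 3; cross terms: (-8*-35 - -36*0)=280, (-36*3 - 10*-35)=242, (10*16 - 28*3)=76, (28*24 - 14*16)=448, (14*0 - -8*24)=192; twice the area = |1238| = 1238; area = 619; boundary points = 7 + 2 + 1 + 2 + 2 = 14; strictly interior points = area - boundary/2 + 1 = 613; answer 613
Stage 3: R2 = 613; r = -13; T(3) = 3*(-46) - 1*(-31) + 2*(-13) = -133; iterating: T(3)=-133, T(4)=-415, T(5)=-1204, T(6)=-3463, T(7)=-10015, T(8)=-28990, T(9)=-83881, T(10)=-242683, T(11)=-702148, T(12)=-2031523, T(13)=-5877787, T(14)=-17006134, T(15)=-49203661, T(16)=-142360423, T(17)=-411889876; answer -411889876
Stage 4: R3 = -411889876; d = -3; 4*(-3)^4 - 2*(-3)^3 + 9*(-3)^2 - 8*(-3)^1 + 6 = (324) + (54) + (81) + (24) + (6) = 489; answer 489

489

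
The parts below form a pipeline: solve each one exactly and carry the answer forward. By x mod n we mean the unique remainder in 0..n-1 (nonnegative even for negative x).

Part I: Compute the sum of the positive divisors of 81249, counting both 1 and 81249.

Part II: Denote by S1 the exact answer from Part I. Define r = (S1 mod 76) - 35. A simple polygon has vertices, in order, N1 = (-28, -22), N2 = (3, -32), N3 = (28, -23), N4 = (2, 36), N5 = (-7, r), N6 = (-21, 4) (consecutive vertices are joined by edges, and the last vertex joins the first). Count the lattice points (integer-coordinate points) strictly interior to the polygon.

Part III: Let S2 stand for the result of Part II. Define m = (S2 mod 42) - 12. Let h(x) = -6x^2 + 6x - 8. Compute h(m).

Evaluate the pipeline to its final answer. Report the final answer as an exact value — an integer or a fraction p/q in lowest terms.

-1448

Part I: 81249 = 3 * 7 * 53 * 73; sigma = (1 + 3) * (1 + 7) * (1 + 53) * (1 + 73) = 4 * 8 * 54 * 74 = 127872; answer 127872
Part II: S1 = 127872; r = 5; cross terms: (-28*-32 - 3*-22)=962, (3*-23 - 28*-32)=827, (28*36 - 2*-23)=1054, (2*5 - -7*36)=262, (-7*4 - -21*5)=77, (-21*-22 - -28*4)=574; twice the area = |3756| = 3756; area = 1878; boundary points = 1 + 1 + 1 + 1 + 1 + 1 = 6; strictly interior points = area - boundary/2 + 1 = 1876; answer 1876
Part III: S2 = 1876; m = 16; -6*(16)^2 + 6*(16)^1 - 8 = (-1536) + (96) + (-8) = -1448; answer -1448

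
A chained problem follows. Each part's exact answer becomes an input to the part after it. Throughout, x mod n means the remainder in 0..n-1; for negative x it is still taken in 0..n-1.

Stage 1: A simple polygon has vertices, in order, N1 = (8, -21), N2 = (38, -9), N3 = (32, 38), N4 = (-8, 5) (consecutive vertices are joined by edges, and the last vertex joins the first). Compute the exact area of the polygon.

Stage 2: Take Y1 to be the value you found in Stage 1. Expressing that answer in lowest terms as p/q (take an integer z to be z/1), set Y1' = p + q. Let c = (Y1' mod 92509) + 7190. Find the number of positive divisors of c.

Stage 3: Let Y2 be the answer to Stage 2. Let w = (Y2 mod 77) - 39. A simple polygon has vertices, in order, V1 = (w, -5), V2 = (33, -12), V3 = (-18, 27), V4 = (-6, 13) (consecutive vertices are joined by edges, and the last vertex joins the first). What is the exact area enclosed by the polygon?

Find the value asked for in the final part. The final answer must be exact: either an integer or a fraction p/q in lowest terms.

Stage 1: cross terms: (8*-9 - 38*-21)=726, (38*38 - 32*-9)=1732, (32*5 - -8*38)=464, (-8*-21 - 8*5)=128; twice the area = |3050| = 3050; area = 1525; answer 1525
Stage 2: Y1 = 1525; threaded value p + q = 1526; c = 8716; 8716 = 2^2 * 2179; number of divisors = (2+1) * (1+1) = 6; answer 6
Stage 3: Y2 = 6; w = -33; cross terms: (-33*-12 - 33*-5)=561, (33*27 - -18*-12)=675, (-18*13 - -6*27)=-72, (-6*-5 - -33*13)=459; twice the area = |1623| = 1623; area = 1623/2; answer 1623/2

1623/2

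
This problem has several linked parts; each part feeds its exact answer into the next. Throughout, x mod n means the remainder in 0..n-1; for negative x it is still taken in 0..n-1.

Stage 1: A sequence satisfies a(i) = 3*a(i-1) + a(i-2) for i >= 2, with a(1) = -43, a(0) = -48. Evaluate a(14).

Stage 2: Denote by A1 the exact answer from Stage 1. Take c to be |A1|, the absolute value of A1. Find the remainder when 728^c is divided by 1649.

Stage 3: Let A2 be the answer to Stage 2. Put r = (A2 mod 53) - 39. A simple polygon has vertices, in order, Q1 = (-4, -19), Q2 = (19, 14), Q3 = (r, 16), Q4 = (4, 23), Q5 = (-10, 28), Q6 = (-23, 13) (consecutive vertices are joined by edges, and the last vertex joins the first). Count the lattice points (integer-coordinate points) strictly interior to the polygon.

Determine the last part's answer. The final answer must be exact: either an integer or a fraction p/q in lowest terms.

965

Stage 1: a(2) = 3*(-43) + 1*(-48) = -177; iterating: a(2)=-177, a(3)=-574, a(4)=-1899, a(5)=-6271, a(6)=-20712, a(7)=-68407, a(8)=-225933, a(9)=-746206, a(10)=-2464551, a(11)=-8139859, a(12)=-26884128, a(13)=-88792243, a(14)=-293260857; answer -293260857
Stage 2: A1 = -293260857; c = 293260857; squarings mod 1649: 728^1=728, 728^2=655, 728^4=285, 728^8=424, 728^16=35, 728^32=1225, 728^64=35, 728^128=1225, 728^256=35, 728^512=1225, 728^1024=35, 728^2048=1225, 728^4096=35, 728^8192=1225, 728^16384=35, 728^32768=1225, 728^65536=35, 728^131072=1225, 728^262144=35, 728^524288=1225, 728^1048576=35, 728^2097152=1225, 728^4194304=35, 728^8388608=1225, 728^16777216=35, 728^33554432=1225, 728^67108864=35, 728^134217728=1225, 728^268435456=35; 728^293260857 = 728^1 * 728^8 * 728^16 * 728^32 * 728^512 * 728^1024 * 728^2048 * 728^16384 * 728^32768 * 728^131072 * 728^524288 * 728^1048576 * 728^2097152 * 728^4194304 * 728^16777216 * 728^268435456 = 309 (mod 1649); answer 309
Stage 3: A2 = 309; r = 5; cross terms: (-4*14 - 19*-19)=305, (19*16 - 5*14)=234, (5*23 - 4*16)=51, (4*28 - -10*23)=342, (-10*13 - -23*28)=514, (-23*-19 - -4*13)=489; twice the area = |1935| = 1935; area = 1935/2; boundary points = 1 + 2 + 1 + 1 + 1 + 1 = 7; strictly interior points = area - boundary/2 + 1 = 965; answer 965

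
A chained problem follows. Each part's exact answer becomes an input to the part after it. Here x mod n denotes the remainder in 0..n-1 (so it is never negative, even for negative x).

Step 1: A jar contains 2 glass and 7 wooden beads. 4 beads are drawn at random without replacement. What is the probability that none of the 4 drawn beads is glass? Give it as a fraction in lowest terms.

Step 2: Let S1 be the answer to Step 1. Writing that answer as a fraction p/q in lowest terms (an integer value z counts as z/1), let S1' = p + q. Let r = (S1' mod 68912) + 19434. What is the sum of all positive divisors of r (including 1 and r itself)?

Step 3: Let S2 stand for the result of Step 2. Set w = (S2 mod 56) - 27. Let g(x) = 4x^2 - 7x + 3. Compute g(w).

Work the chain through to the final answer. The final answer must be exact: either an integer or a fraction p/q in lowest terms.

14

Step 1: total draws C(9,4) = 126; favorable C(7,4) = 35; P = 5/18; answer 5/18
Step 2: S1 = 5/18; threaded value p + q = 23; r = 19457; 19457 is prime, so its only divisors are 1 and 19457; sigma = 1 + 19457 = 19458; answer 19458
Step 3: S2 = 19458; w = -1; 4*(-1)^2 - 7*(-1)^1 + 3 = (4) + (7) + (3) = 14; answer 14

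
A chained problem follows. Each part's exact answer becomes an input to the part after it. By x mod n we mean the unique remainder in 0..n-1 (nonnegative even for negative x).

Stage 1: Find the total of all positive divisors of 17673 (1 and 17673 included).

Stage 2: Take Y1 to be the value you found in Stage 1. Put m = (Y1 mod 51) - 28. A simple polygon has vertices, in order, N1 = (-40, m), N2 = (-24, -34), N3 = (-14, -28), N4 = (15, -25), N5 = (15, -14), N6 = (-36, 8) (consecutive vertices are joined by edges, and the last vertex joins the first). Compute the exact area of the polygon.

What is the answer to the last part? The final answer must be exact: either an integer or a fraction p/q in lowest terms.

Stage 1: 17673 = 3 * 43 * 137; sigma = (1 + 3) * (1 + 43) * (1 + 137) = 4 * 44 * 138 = 24288; answer 24288
Stage 2: Y1 = 24288; m = -16; cross terms: (-40*-34 - -24*-16)=976, (-24*-28 - -14*-34)=196, (-14*-25 - 15*-28)=770, (15*-14 - 15*-25)=165, (15*8 - -36*-14)=-384, (-36*-16 - -40*8)=896; twice the area = |2619| = 2619; area = 2619/2; answer 2619/2

2619/2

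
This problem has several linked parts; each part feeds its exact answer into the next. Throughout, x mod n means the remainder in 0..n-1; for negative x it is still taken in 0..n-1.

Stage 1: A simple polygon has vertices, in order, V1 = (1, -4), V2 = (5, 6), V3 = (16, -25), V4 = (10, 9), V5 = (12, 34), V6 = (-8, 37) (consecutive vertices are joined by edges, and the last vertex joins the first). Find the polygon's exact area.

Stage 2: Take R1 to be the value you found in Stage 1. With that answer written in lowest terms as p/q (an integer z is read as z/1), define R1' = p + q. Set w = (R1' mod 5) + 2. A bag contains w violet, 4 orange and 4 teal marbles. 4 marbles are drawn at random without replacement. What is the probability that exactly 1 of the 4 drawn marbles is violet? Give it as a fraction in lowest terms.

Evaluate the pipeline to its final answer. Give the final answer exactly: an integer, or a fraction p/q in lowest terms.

Stage 1: cross terms: (1*6 - 5*-4)=26, (5*-25 - 16*6)=-221, (16*9 - 10*-25)=394, (10*34 - 12*9)=232, (12*37 - -8*34)=716, (-8*-4 - 1*37)=-5; twice the area = |1142| = 1142; area = 571; answer 571
Stage 2: R1 = 571; threaded value p + q = 572; w = 4; total draws C(12,4) = 495; favorable C(4,1)*C(8,3) = 224; P = 224/495; answer 224/495

224/495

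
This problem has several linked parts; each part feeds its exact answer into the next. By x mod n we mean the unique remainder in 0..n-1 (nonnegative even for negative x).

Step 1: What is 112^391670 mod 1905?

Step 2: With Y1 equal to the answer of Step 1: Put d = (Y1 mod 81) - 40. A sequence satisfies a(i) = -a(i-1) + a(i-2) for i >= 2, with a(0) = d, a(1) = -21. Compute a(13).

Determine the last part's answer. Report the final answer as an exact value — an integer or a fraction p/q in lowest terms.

Step 1: squarings mod 1905: 112^1=112, 112^2=1114, 112^4=841, 112^8=526, 112^16=451, 112^32=1471, 112^64=1666, 112^128=1876, 112^256=841, 112^512=526, 112^1024=451, 112^2048=1471, 112^4096=1666, 112^8192=1876, 112^16384=841, 112^32768=526, 112^65536=451, 112^131072=1471, 112^262144=1666; 112^391670 = 112^2 * 112^4 * 112^16 * 112^32 * 112^64 * 112^128 * 112^256 * 112^2048 * 112^4096 * 112^8192 * 112^16384 * 112^32768 * 112^65536 * 112^262144 = 1414 (mod 1905); answer 1414
Step 2: Y1 = 1414; d = -3; a(2) = -1*(-21) + 1*(-3) = 18; iterating: a(2)=18, a(3)=-39, a(4)=57, a(5)=-96, a(6)=153, a(7)=-249, a(8)=402, a(9)=-651, a(10)=1053, a(11)=-1704, a(12)=2757, a(13)=-4461; answer -4461

-4461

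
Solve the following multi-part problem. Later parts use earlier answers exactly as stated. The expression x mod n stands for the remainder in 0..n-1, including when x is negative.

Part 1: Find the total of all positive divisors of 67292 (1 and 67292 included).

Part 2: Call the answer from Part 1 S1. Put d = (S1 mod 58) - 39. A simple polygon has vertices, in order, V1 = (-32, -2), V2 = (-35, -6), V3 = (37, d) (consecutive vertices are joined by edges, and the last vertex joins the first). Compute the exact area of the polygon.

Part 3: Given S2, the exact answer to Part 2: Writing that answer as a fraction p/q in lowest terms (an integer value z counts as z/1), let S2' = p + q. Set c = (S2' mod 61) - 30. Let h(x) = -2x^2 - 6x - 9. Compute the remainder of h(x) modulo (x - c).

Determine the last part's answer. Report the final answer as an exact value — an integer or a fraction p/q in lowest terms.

Part 1: 67292 = 2^2 * 16823; sigma = (1 + 2 + 4) * (1 + 16823) = 7 * 16824 = 117768; answer 117768
Part 2: S1 = 117768; d = -11; cross terms: (-32*-6 - -35*-2)=122, (-35*-11 - 37*-6)=607, (37*-2 - -32*-11)=-426; twice the area = |303| = 303; area = 303/2; answer 303/2
Part 3: S2 = 303/2; threaded value p + q = 305; c = -30; remainder = value at the root: -2*(-30)^2 - 6*(-30)^1 - 9 = (-1800) + (180) + (-9) = -1629; answer -1629

-1629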